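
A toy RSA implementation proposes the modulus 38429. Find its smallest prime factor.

38429 is odd.
Digit sum 26, not divisible by 3.
Ends in 9: not divisible by 5.
7: 38429 = 7·5489 + 6
11: 38429 = 11·3493 + 6
13: 38429 = 13·2956 + 1
17: 38429 = 17·2260 + 9
19: 38429 = 19·2022 + 11
23: 38429 = 23·1670 + 19
29: 38429 = 29·1325 + 4
31: 38429 = 31·1239 + 20
37: 38429 = 37·1038 + 23
41: 38429 = 41·937 + 12
43: 38429 = 43·893 + 30
47: 38429 = 47·817 + 30
53: 38429 = 53·725 + 4
59: 38429 = 59·651 + 20
61: 38429 = 61·629 + 60
67: 38429 = 67·573 + 38
71: 38429 = 71·541 + 18
73: 38429 = 73·526 + 31
79: 38429 = 79·486 + 35
83: 38429 = 83·463

83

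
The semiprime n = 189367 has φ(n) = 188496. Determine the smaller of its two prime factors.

409

φ(n) = (p−1)(q−1) = n − (p+q) + 1, so p + q = 189367 − 188496 + 1 = 872.
p and q are the roots of t² − 872t + 189367 = 0.
Discriminant: 872² − 4·189367 = 760384 − 757468 = 2916; √2916 = 54.
q = (872 − 54)/2 = 409, p = (872 + 54)/2 = 463.
Check: 409 · 463 = 189367.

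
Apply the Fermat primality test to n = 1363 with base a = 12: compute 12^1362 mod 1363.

12^1 ≡ 12 (mod 1363)
12^2 ≡ 12^2 = 144 ≡ 144 (mod 1363)
12^4 ≡ 144^2 = 20736 ≡ 291 (mod 1363)
12^8 ≡ 291^2 = 84681 ≡ 175 (mod 1363)
12^16 ≡ 175^2 = 30625 ≡ 639 (mod 1363)
12^32 ≡ 639^2 = 408321 ≡ 784 (mod 1363)
12^64 ≡ 784^2 = 614656 ≡ 1306 (mod 1363)
12^128 ≡ 1306^2 = 1705636 ≡ 523 (mod 1363)
12^256 ≡ 523^2 = 273529 ≡ 929 (mod 1363)
12^512 ≡ 929^2 = 863041 ≡ 262 (mod 1363)
12^1024 ≡ 262^2 = 68644 ≡ 494 (mod 1363)
1362 = 1024 + 256 + 64 + 16 + 2 in binary powers of 2.
So 12^1362 ≡ 494 · 929 · 1306 · 639 · 144 ≡ 202 (mod 1363).
Since 202 ≠ 1, base 12 is a Fermat witness: 1363 is composite.

202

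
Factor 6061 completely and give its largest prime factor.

29

6061 = 11 · 551
551 = 19 · 29
29 is prime.
So 6061 = 11 · 19 · 29; the largest prime factor is 29.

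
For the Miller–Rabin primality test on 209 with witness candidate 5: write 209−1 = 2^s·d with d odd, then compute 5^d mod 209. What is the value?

169

209 − 1 = 208 = 2^4 · 13, so d = 13.
5^1 ≡ 5 (mod 209)
5^2 ≡ 5^2 = 25 ≡ 25 (mod 209)
5^4 ≡ 25^2 = 625 ≡ 207 (mod 209)
5^8 ≡ 207^2 = 42849 ≡ 4 (mod 209)
13 = 8 + 4 + 1 in binary powers of 2.
So 5^13 ≡ 4 · 207 · 5 ≡ 169 (mod 209).
Squaring chain: 169 → 137 → 168 → 9; never reaches −1, so base 5 is a Miller–Rabin witness that 209 is composite.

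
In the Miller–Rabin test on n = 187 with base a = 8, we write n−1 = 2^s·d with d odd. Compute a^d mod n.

187 − 1 = 186 = 2^1 · 93, so d = 93.
8^1 ≡ 8 (mod 187)
8^2 ≡ 8^2 = 64 ≡ 64 (mod 187)
8^4 ≡ 64^2 = 4096 ≡ 169 (mod 187)
8^8 ≡ 169^2 = 28561 ≡ 137 (mod 187)
8^16 ≡ 137^2 = 18769 ≡ 69 (mod 187)
8^32 ≡ 69^2 = 4761 ≡ 86 (mod 187)
8^64 ≡ 86^2 = 7396 ≡ 103 (mod 187)
93 = 64 + 16 + 8 + 4 + 1 in binary powers of 2.
So 8^93 ≡ 103 · 69 · 137 · 169 · 8 ≡ 94 (mod 187).
Squaring chain: 94; never reaches −1, so base 8 is a Miller–Rabin witness that 187 is composite.

94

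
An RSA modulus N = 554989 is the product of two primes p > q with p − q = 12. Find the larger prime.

751

Since p = q + 12, we have 554989 = q(q + 12), so q² + 12q − 554989 = 0.
Discriminant: 12² + 4·554989 = 144 + 2219956 = 2220100; √2220100 = 1490.
q = (−12 + 1490)/2 = 739, and p = q + 12 = 751.
Check: 739 · 751 = 554989.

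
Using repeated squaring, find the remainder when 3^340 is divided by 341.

56

3^1 ≡ 3 (mod 341)
3^2 ≡ 3^2 = 9 ≡ 9 (mod 341)
3^4 ≡ 9^2 = 81 ≡ 81 (mod 341)
3^8 ≡ 81^2 = 6561 ≡ 82 (mod 341)
3^16 ≡ 82^2 = 6724 ≡ 245 (mod 341)
3^32 ≡ 245^2 = 60025 ≡ 9 (mod 341)
3^64 ≡ 9^2 = 81 ≡ 81 (mod 341)
3^128 ≡ 81^2 = 6561 ≡ 82 (mod 341)
3^256 ≡ 82^2 = 6724 ≡ 245 (mod 341)
340 = 256 + 64 + 16 + 4 in binary powers of 2.
So 3^340 ≡ 245 · 81 · 245 · 81 ≡ 56 (mod 341).
Since 56 ≠ 1, base 3 is a Fermat witness: 341 is composite.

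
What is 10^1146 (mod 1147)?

10^1 ≡ 10 (mod 1147)
10^2 ≡ 10^2 = 100 ≡ 100 (mod 1147)
10^4 ≡ 100^2 = 10000 ≡ 824 (mod 1147)
10^8 ≡ 824^2 = 678976 ≡ 1099 (mod 1147)
10^16 ≡ 1099^2 = 1207801 ≡ 10 (mod 1147)
10^32 ≡ 10^2 = 100 ≡ 100 (mod 1147)
10^64 ≡ 100^2 = 10000 ≡ 824 (mod 1147)
10^128 ≡ 824^2 = 678976 ≡ 1099 (mod 1147)
10^256 ≡ 1099^2 = 1207801 ≡ 10 (mod 1147)
10^512 ≡ 10^2 = 100 ≡ 100 (mod 1147)
10^1024 ≡ 100^2 = 10000 ≡ 824 (mod 1147)
1146 = 1024 + 64 + 32 + 16 + 8 + 2 in binary powers of 2.
So 10^1146 ≡ 824 · 824 · 100 · 10 · 1099 · 100 ≡ 963 (mod 1147).
Since 963 ≠ 1, base 10 is a Fermat witness: 1147 is composite.

963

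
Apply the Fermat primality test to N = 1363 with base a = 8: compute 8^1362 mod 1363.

573

8^1 ≡ 8 (mod 1363)
8^2 ≡ 8^2 = 64 ≡ 64 (mod 1363)
8^4 ≡ 64^2 = 4096 ≡ 7 (mod 1363)
8^8 ≡ 7^2 = 49 ≡ 49 (mod 1363)
8^16 ≡ 49^2 = 2401 ≡ 1038 (mod 1363)
8^32 ≡ 1038^2 = 1077444 ≡ 674 (mod 1363)
8^64 ≡ 674^2 = 454276 ≡ 397 (mod 1363)
8^128 ≡ 397^2 = 157609 ≡ 864 (mod 1363)
8^256 ≡ 864^2 = 746496 ≡ 935 (mod 1363)
8^512 ≡ 935^2 = 874225 ≡ 542 (mod 1363)
8^1024 ≡ 542^2 = 293764 ≡ 719 (mod 1363)
1362 = 1024 + 256 + 64 + 16 + 2 in binary powers of 2.
So 8^1362 ≡ 719 · 935 · 397 · 1038 · 64 ≡ 573 (mod 1363).
Since 573 ≠ 1, base 8 is a Fermat witness: 1363 is composite.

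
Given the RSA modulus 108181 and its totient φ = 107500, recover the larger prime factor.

φ(n) = (p−1)(q−1) = n − (p+q) + 1, so p + q = 108181 − 107500 + 1 = 682.
p and q are the roots of t² − 682t + 108181 = 0.
Discriminant: 682² − 4·108181 = 465124 − 432724 = 32400; √32400 = 180.
q = (682 − 180)/2 = 251, p = (682 + 180)/2 = 431.
Check: 251 · 431 = 108181.

431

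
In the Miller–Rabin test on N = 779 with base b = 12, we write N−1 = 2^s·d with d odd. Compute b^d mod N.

768

779 − 1 = 778 = 2^1 · 389, so d = 389.
12^1 ≡ 12 (mod 779)
12^2 ≡ 12^2 = 144 ≡ 144 (mod 779)
12^4 ≡ 144^2 = 20736 ≡ 482 (mod 779)
12^8 ≡ 482^2 = 232324 ≡ 182 (mod 779)
12^16 ≡ 182^2 = 33124 ≡ 406 (mod 779)
12^32 ≡ 406^2 = 164836 ≡ 467 (mod 779)
12^64 ≡ 467^2 = 218089 ≡ 748 (mod 779)
12^128 ≡ 748^2 = 559504 ≡ 182 (mod 779)
12^256 ≡ 182^2 = 33124 ≡ 406 (mod 779)
389 = 256 + 128 + 4 + 1 in binary powers of 2.
So 12^389 ≡ 406 · 182 · 482 · 12 ≡ 768 (mod 779).
Squaring chain: 768; never reaches −1, so base 12 is a Miller–Rabin witness that 779 is composite.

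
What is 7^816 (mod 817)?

7^1 ≡ 7 (mod 817)
7^2 ≡ 7^2 = 49 ≡ 49 (mod 817)
7^4 ≡ 49^2 = 2401 ≡ 767 (mod 817)
7^8 ≡ 767^2 = 588289 ≡ 49 (mod 817)
7^16 ≡ 49^2 = 2401 ≡ 767 (mod 817)
7^32 ≡ 767^2 = 588289 ≡ 49 (mod 817)
7^64 ≡ 49^2 = 2401 ≡ 767 (mod 817)
7^128 ≡ 767^2 = 588289 ≡ 49 (mod 817)
7^256 ≡ 49^2 = 2401 ≡ 767 (mod 817)
7^512 ≡ 767^2 = 588289 ≡ 49 (mod 817)
816 = 512 + 256 + 32 + 16 in binary powers of 2.
So 7^816 ≡ 49 · 767 · 49 · 767 ≡ 1 (mod 817).
Since the result is 1, base 7 gives no evidence that 817 is composite.

1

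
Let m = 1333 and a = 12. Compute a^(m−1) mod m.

12^1 ≡ 12 (mod 1333)
12^2 ≡ 12^2 = 144 ≡ 144 (mod 1333)
12^4 ≡ 144^2 = 20736 ≡ 741 (mod 1333)
12^8 ≡ 741^2 = 549081 ≡ 1218 (mod 1333)
12^16 ≡ 1218^2 = 1483524 ≡ 1228 (mod 1333)
12^32 ≡ 1228^2 = 1507984 ≡ 361 (mod 1333)
12^64 ≡ 361^2 = 130321 ≡ 1020 (mod 1333)
12^128 ≡ 1020^2 = 1040400 ≡ 660 (mod 1333)
12^256 ≡ 660^2 = 435600 ≡ 1042 (mod 1333)
12^512 ≡ 1042^2 = 1085764 ≡ 702 (mod 1333)
12^1024 ≡ 702^2 = 492804 ≡ 927 (mod 1333)
1332 = 1024 + 256 + 32 + 16 + 4 in binary powers of 2.
So 12^1332 ≡ 927 · 1042 · 361 · 1228 · 741 ≡ 4 (mod 1333).
Since 4 ≠ 1, base 12 is a Fermat witness: 1333 is composite.

4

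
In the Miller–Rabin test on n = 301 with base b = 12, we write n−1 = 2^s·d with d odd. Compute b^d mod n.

301 − 1 = 300 = 2^2 · 75, so d = 75.
12^1 ≡ 12 (mod 301)
12^2 ≡ 12^2 = 144 ≡ 144 (mod 301)
12^4 ≡ 144^2 = 20736 ≡ 268 (mod 301)
12^8 ≡ 268^2 = 71824 ≡ 186 (mod 301)
12^16 ≡ 186^2 = 34596 ≡ 282 (mod 301)
12^32 ≡ 282^2 = 79524 ≡ 60 (mod 301)
12^64 ≡ 60^2 = 3600 ≡ 289 (mod 301)
75 = 64 + 8 + 2 + 1 in binary powers of 2.
So 12^75 ≡ 289 · 186 · 144 · 12 ≡ 118 (mod 301).
Squaring chain: 118 → 78; never reaches −1, so base 12 is a Miller–Rabin witness that 301 is composite.

118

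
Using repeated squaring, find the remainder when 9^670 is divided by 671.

9^1 ≡ 9 (mod 671)
9^2 ≡ 9^2 = 81 ≡ 81 (mod 671)
9^4 ≡ 81^2 = 6561 ≡ 522 (mod 671)
9^8 ≡ 522^2 = 272484 ≡ 58 (mod 671)
9^16 ≡ 58^2 = 3364 ≡ 9 (mod 671)
9^32 ≡ 9^2 = 81 ≡ 81 (mod 671)
9^64 ≡ 81^2 = 6561 ≡ 522 (mod 671)
9^128 ≡ 522^2 = 272484 ≡ 58 (mod 671)
9^256 ≡ 58^2 = 3364 ≡ 9 (mod 671)
9^512 ≡ 9^2 = 81 ≡ 81 (mod 671)
670 = 512 + 128 + 16 + 8 + 4 + 2 in binary powers of 2.
So 9^670 ≡ 81 · 58 · 9 · 58 · 522 · 81 ≡ 1 (mod 671).
Since the result is 1, base 9 gives no evidence that 671 is composite.

1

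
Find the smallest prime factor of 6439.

47

6439 is odd.
Digit sum 22, not divisible by 3.
Ends in 9: not divisible by 5.
7: 6439 = 7·919 + 6
11: 6439 = 11·585 + 4
13: 6439 = 13·495 + 4
17: 6439 = 17·378 + 13
19: 6439 = 19·338 + 17
23: 6439 = 23·279 + 22
29: 6439 = 29·222 + 1
31: 6439 = 31·207 + 22
37: 6439 = 37·174 + 1
41: 6439 = 41·157 + 2
43: 6439 = 43·149 + 32
47: 6439 = 47·137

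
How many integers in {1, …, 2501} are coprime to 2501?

2400

Factor: 2501 = 41 · 61.
φ(2501) = (41−1) · (61−1) = 40 · 60 = 2400.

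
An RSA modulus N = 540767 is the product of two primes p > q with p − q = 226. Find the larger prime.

857

Since p = q + 226, we have 540767 = q(q + 226), so q² + 226q − 540767 = 0.
Discriminant: 226² + 4·540767 = 51076 + 2163068 = 2214144; √2214144 = 1488.
q = (−226 + 1488)/2 = 631, and p = q + 226 = 857.
Check: 631 · 857 = 540767.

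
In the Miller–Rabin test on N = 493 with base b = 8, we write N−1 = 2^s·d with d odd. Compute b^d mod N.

206

493 − 1 = 492 = 2^2 · 123, so d = 123.
8^1 ≡ 8 (mod 493)
8^2 ≡ 8^2 = 64 ≡ 64 (mod 493)
8^4 ≡ 64^2 = 4096 ≡ 152 (mod 493)
8^8 ≡ 152^2 = 23104 ≡ 426 (mod 493)
8^16 ≡ 426^2 = 181476 ≡ 52 (mod 493)
8^32 ≡ 52^2 = 2704 ≡ 239 (mod 493)
8^64 ≡ 239^2 = 57121 ≡ 426 (mod 493)
123 = 64 + 32 + 16 + 8 + 2 + 1 in binary powers of 2.
So 8^123 ≡ 426 · 239 · 52 · 426 · 64 · 8 ≡ 206 (mod 493).
Squaring chain: 206 → 38; never reaches −1, so base 8 is a Miller–Rabin witness that 493 is composite.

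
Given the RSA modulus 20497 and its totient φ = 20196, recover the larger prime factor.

199

φ(n) = (p−1)(q−1) = n − (p+q) + 1, so p + q = 20497 − 20196 + 1 = 302.
p and q are the roots of t² − 302t + 20497 = 0.
Discriminant: 302² − 4·20497 = 91204 − 81988 = 9216; √9216 = 96.
q = (302 − 96)/2 = 103, p = (302 + 96)/2 = 199.
Check: 103 · 199 = 20497.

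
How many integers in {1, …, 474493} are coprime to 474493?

453600

Factor: 474493 = 41 · 71 · 163.
φ(474493) = (41−1) · (71−1) · (163−1) = 40 · 70 · 162 = 453600.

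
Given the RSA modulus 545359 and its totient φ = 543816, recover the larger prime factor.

φ(n) = (p−1)(q−1) = n − (p+q) + 1, so p + q = 545359 − 543816 + 1 = 1544.
p and q are the roots of t² − 1544t + 545359 = 0.
Discriminant: 1544² − 4·545359 = 2383936 − 2181436 = 202500; √202500 = 450.
q = (1544 − 450)/2 = 547, p = (1544 + 450)/2 = 997.
Check: 547 · 997 = 545359.

997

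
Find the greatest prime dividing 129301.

129301 = 31 · 4171
4171 = 43 · 97
97 is prime.
So 129301 = 31 · 43 · 97; the largest prime factor is 97.

97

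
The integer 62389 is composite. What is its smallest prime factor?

89

62389 is odd.
Digit sum 28, not divisible by 3.
Ends in 9: not divisible by 5.
7: 62389 = 7·8912 + 5
11: 62389 = 11·5671 + 8
13: 62389 = 13·4799 + 2
17: 62389 = 17·3669 + 16
19: 62389 = 19·3283 + 12
23: 62389 = 23·2712 + 13
29: 62389 = 29·2151 + 10
31: 62389 = 31·2012 + 17
37: 62389 = 37·1686 + 7
41: 62389 = 41·1521 + 28
43: 62389 = 43·1450 + 39
47: 62389 = 47·1327 + 20
53: 62389 = 53·1177 + 8
59: 62389 = 59·1057 + 26
61: 62389 = 61·1022 + 47
67: 62389 = 67·931 + 12
71: 62389 = 71·878 + 51
73: 62389 = 73·854 + 47
79: 62389 = 79·789 + 58
83: 62389 = 83·751 + 56
89: 62389 = 89·701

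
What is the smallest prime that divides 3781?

19

3781 is odd.
Digit sum 19, not divisible by 3.
Ends in 1: not divisible by 5.
7: 3781 = 7·540 + 1
11: 3781 = 11·343 + 8
13: 3781 = 13·290 + 11
17: 3781 = 17·222 + 7
19: 3781 = 19·199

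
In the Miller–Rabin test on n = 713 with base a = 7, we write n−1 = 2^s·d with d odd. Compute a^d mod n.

713 − 1 = 712 = 2^3 · 89, so d = 89.
7^1 ≡ 7 (mod 713)
7^2 ≡ 7^2 = 49 ≡ 49 (mod 713)
7^4 ≡ 49^2 = 2401 ≡ 262 (mod 713)
7^8 ≡ 262^2 = 68644 ≡ 196 (mod 713)
7^16 ≡ 196^2 = 38416 ≡ 627 (mod 713)
7^32 ≡ 627^2 = 393129 ≡ 266 (mod 713)
7^64 ≡ 266^2 = 70756 ≡ 169 (mod 713)
89 = 64 + 16 + 8 + 1 in binary powers of 2.
So 7^89 ≡ 169 · 627 · 196 · 7 ≡ 536 (mod 713).
Squaring chain: 536 → 670 → 423; never reaches −1, so base 7 is a Miller–Rabin witness that 713 is composite.

536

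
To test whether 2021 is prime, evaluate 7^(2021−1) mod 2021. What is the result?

7^1 ≡ 7 (mod 2021)
7^2 ≡ 7^2 = 49 ≡ 49 (mod 2021)
7^4 ≡ 49^2 = 2401 ≡ 380 (mod 2021)
7^8 ≡ 380^2 = 144400 ≡ 909 (mod 2021)
7^16 ≡ 909^2 = 826281 ≡ 1713 (mod 2021)
7^32 ≡ 1713^2 = 2934369 ≡ 1898 (mod 2021)
7^64 ≡ 1898^2 = 3602404 ≡ 982 (mod 2021)
7^128 ≡ 982^2 = 964324 ≡ 307 (mod 2021)
7^256 ≡ 307^2 = 94249 ≡ 1283 (mod 2021)
7^512 ≡ 1283^2 = 1646089 ≡ 995 (mod 2021)
7^1024 ≡ 995^2 = 990025 ≡ 1756 (mod 2021)
2020 = 1024 + 512 + 256 + 128 + 64 + 32 + 4 in binary powers of 2.
So 7^2020 ≡ 1756 · 995 · 1283 · 307 · 982 · 1898 · 380 ≡ 294 (mod 2021).
Since 294 ≠ 1, base 7 is a Fermat witness: 2021 is composite.

294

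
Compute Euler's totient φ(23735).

Factor: 23735 = 5 · 47 · 101.
φ(23735) = (5−1) · (47−1) · (101−1) = 4 · 46 · 100 = 18400.

18400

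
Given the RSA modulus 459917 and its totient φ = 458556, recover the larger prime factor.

φ(n) = (p−1)(q−1) = n − (p+q) + 1, so p + q = 459917 − 458556 + 1 = 1362.
p and q are the roots of t² − 1362t + 459917 = 0.
Discriminant: 1362² − 4·459917 = 1855044 − 1839668 = 15376; √15376 = 124.
q = (1362 − 124)/2 = 619, p = (1362 + 124)/2 = 743.
Check: 619 · 743 = 459917.

743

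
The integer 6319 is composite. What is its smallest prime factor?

6319 is odd.
Digit sum 19, not divisible by 3.
Ends in 9: not divisible by 5.
7: 6319 = 7·902 + 5
11: 6319 = 11·574 + 5
13: 6319 = 13·486 + 1
17: 6319 = 17·371 + 12
19: 6319 = 19·332 + 11
23: 6319 = 23·274 + 17
29: 6319 = 29·217 + 26
31: 6319 = 31·203 + 26
37: 6319 = 37·170 + 29
41: 6319 = 41·154 + 5
43: 6319 = 43·146 + 41
47: 6319 = 47·134 + 21
53: 6319 = 53·119 + 12
59: 6319 = 59·107 + 6
61: 6319 = 61·103 + 36
67: 6319 = 67·94 + 21
71: 6319 = 71·89

71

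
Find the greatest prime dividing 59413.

59413 = 19 · 3127
3127 = 53 · 59
59 is prime.
So 59413 = 19 · 53 · 59; the largest prime factor is 59.

59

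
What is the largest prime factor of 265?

265 = 5 · 53
53 is prime.
So 265 = 5 · 53; the largest prime factor is 53.

53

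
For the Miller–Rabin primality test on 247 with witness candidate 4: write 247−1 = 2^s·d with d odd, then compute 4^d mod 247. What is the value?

247 − 1 = 246 = 2^1 · 123, so d = 123.
4^1 ≡ 4 (mod 247)
4^2 ≡ 4^2 = 16 ≡ 16 (mod 247)
4^4 ≡ 16^2 = 256 ≡ 9 (mod 247)
4^8 ≡ 9^2 = 81 ≡ 81 (mod 247)
4^16 ≡ 81^2 = 6561 ≡ 139 (mod 247)
4^32 ≡ 139^2 = 19321 ≡ 55 (mod 247)
4^64 ≡ 55^2 = 3025 ≡ 61 (mod 247)
123 = 64 + 32 + 16 + 8 + 2 + 1 in binary powers of 2.
So 4^123 ≡ 61 · 55 · 139 · 81 · 16 · 4 ≡ 220 (mod 247).
Squaring chain: 220; never reaches −1, so base 4 is a Miller–Rabin witness that 247 is composite.

220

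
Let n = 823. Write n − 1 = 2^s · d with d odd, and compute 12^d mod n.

822

823 − 1 = 822 = 2^1 · 411, so d = 411.
12^1 ≡ 12 (mod 823)
12^2 ≡ 12^2 = 144 ≡ 144 (mod 823)
12^4 ≡ 144^2 = 20736 ≡ 161 (mod 823)
12^8 ≡ 161^2 = 25921 ≡ 408 (mod 823)
12^16 ≡ 408^2 = 166464 ≡ 218 (mod 823)
12^32 ≡ 218^2 = 47524 ≡ 613 (mod 823)
12^64 ≡ 613^2 = 375769 ≡ 481 (mod 823)
12^128 ≡ 481^2 = 231361 ≡ 98 (mod 823)
12^256 ≡ 98^2 = 9604 ≡ 551 (mod 823)
411 = 256 + 128 + 16 + 8 + 2 + 1 in binary powers of 2.
So 12^411 ≡ 551 · 98 · 218 · 408 · 144 · 12 ≡ 822 (mod 823).
Since 12^d ≡ 822 (mod 823), base 12 does not prove 823 composite.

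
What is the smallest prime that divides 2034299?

53

2034299 is odd.
Digit sum 29, not divisible by 3.
Ends in 9: not divisible by 5.
7: 2034299 = 7·290614 + 1
11: 2034299 = 11·184936 + 3
13: 2034299 = 13·156484 + 7
17: 2034299 = 17·119664 + 11
19: 2034299 = 19·107068 + 7
23: 2034299 = 23·88447 + 18
29: 2034299 = 29·70148 + 7
31: 2034299 = 31·65622 + 17
37: 2034299 = 37·54981 + 2
41: 2034299 = 41·49617 + 2
43: 2034299 = 43·47309 + 12
47: 2034299 = 47·43282 + 45
53: 2034299 = 53·38383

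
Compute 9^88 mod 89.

1

9^1 ≡ 9 (mod 89)
9^2 ≡ 9^2 = 81 ≡ 81 (mod 89)
9^4 ≡ 81^2 = 6561 ≡ 64 (mod 89)
9^8 ≡ 64^2 = 4096 ≡ 2 (mod 89)
9^16 ≡ 2^2 = 4 ≡ 4 (mod 89)
9^32 ≡ 4^2 = 16 ≡ 16 (mod 89)
9^64 ≡ 16^2 = 256 ≡ 78 (mod 89)
88 = 64 + 16 + 8 in binary powers of 2.
So 9^88 ≡ 78 · 4 · 2 ≡ 1 (mod 89).
Since the result is 1, base 9 gives no evidence that 89 is composite.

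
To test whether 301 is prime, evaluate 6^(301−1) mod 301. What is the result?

1

6^1 ≡ 6 (mod 301)
6^2 ≡ 6^2 = 36 ≡ 36 (mod 301)
6^4 ≡ 36^2 = 1296 ≡ 92 (mod 301)
6^8 ≡ 92^2 = 8464 ≡ 36 (mod 301)
6^16 ≡ 36^2 = 1296 ≡ 92 (mod 301)
6^32 ≡ 92^2 = 8464 ≡ 36 (mod 301)
6^64 ≡ 36^2 = 1296 ≡ 92 (mod 301)
6^128 ≡ 92^2 = 8464 ≡ 36 (mod 301)
6^256 ≡ 36^2 = 1296 ≡ 92 (mod 301)
300 = 256 + 32 + 8 + 4 in binary powers of 2.
So 6^300 ≡ 92 · 36 · 36 · 92 ≡ 1 (mod 301).
Since the result is 1, base 6 gives no evidence that 301 is composite.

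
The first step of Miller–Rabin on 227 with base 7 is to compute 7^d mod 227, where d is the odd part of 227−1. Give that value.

227 − 1 = 226 = 2^1 · 113, so d = 113.
7^1 ≡ 7 (mod 227)
7^2 ≡ 7^2 = 49 ≡ 49 (mod 227)
7^4 ≡ 49^2 = 2401 ≡ 131 (mod 227)
7^8 ≡ 131^2 = 17161 ≡ 136 (mod 227)
7^16 ≡ 136^2 = 18496 ≡ 109 (mod 227)
7^32 ≡ 109^2 = 11881 ≡ 77 (mod 227)
7^64 ≡ 77^2 = 5929 ≡ 27 (mod 227)
113 = 64 + 32 + 16 + 1 in binary powers of 2.
So 7^113 ≡ 27 · 77 · 109 · 7 ≡ 1 (mod 227).
Since 7^d ≡ 1 (mod 227), base 7 does not prove 227 composite.

1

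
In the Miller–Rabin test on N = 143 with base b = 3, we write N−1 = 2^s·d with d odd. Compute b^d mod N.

113

143 − 1 = 142 = 2^1 · 71, so d = 71.
3^1 ≡ 3 (mod 143)
3^2 ≡ 3^2 = 9 ≡ 9 (mod 143)
3^4 ≡ 9^2 = 81 ≡ 81 (mod 143)
3^8 ≡ 81^2 = 6561 ≡ 126 (mod 143)
3^16 ≡ 126^2 = 15876 ≡ 3 (mod 143)
3^32 ≡ 3^2 = 9 ≡ 9 (mod 143)
3^64 ≡ 9^2 = 81 ≡ 81 (mod 143)
71 = 64 + 4 + 2 + 1 in binary powers of 2.
So 3^71 ≡ 81 · 81 · 9 · 3 ≡ 113 (mod 143).
Squaring chain: 113; never reaches −1, so base 3 is a Miller–Rabin witness that 143 is composite.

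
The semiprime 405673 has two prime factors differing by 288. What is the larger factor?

797

Since p = q + 288, we have 405673 = q(q + 288), so q² + 288q − 405673 = 0.
Discriminant: 288² + 4·405673 = 82944 + 1622692 = 1705636; √1705636 = 1306.
q = (−288 + 1306)/2 = 509, and p = q + 288 = 797.
Check: 509 · 797 = 405673.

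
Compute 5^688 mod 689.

365

5^1 ≡ 5 (mod 689)
5^2 ≡ 5^2 = 25 ≡ 25 (mod 689)
5^4 ≡ 25^2 = 625 ≡ 625 (mod 689)
5^8 ≡ 625^2 = 390625 ≡ 651 (mod 689)
5^16 ≡ 651^2 = 423801 ≡ 66 (mod 689)
5^32 ≡ 66^2 = 4356 ≡ 222 (mod 689)
5^64 ≡ 222^2 = 49284 ≡ 365 (mod 689)
5^128 ≡ 365^2 = 133225 ≡ 248 (mod 689)
5^256 ≡ 248^2 = 61504 ≡ 183 (mod 689)
5^512 ≡ 183^2 = 33489 ≡ 417 (mod 689)
688 = 512 + 128 + 32 + 16 in binary powers of 2.
So 5^688 ≡ 417 · 248 · 222 · 66 ≡ 365 (mod 689).
Since 365 ≠ 1, base 5 is a Fermat witness: 689 is composite.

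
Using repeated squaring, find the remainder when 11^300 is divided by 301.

11^1 ≡ 11 (mod 301)
11^2 ≡ 11^2 = 121 ≡ 121 (mod 301)
11^4 ≡ 121^2 = 14641 ≡ 193 (mod 301)
11^8 ≡ 193^2 = 37249 ≡ 226 (mod 301)
11^16 ≡ 226^2 = 51076 ≡ 207 (mod 301)
11^32 ≡ 207^2 = 42849 ≡ 107 (mod 301)
11^64 ≡ 107^2 = 11449 ≡ 11 (mod 301)
11^128 ≡ 11^2 = 121 ≡ 121 (mod 301)
11^256 ≡ 121^2 = 14641 ≡ 193 (mod 301)
300 = 256 + 32 + 8 + 4 in binary powers of 2.
So 11^300 ≡ 193 · 107 · 226 · 193 ≡ 176 (mod 301).
Since 176 ≠ 1, base 11 is a Fermat witness: 301 is composite.

176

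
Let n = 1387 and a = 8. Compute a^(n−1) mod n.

8^1 ≡ 8 (mod 1387)
8^2 ≡ 8^2 = 64 ≡ 64 (mod 1387)
8^4 ≡ 64^2 = 4096 ≡ 1322 (mod 1387)
8^8 ≡ 1322^2 = 1747684 ≡ 64 (mod 1387)
8^16 ≡ 64^2 = 4096 ≡ 1322 (mod 1387)
8^32 ≡ 1322^2 = 1747684 ≡ 64 (mod 1387)
8^64 ≡ 64^2 = 4096 ≡ 1322 (mod 1387)
8^128 ≡ 1322^2 = 1747684 ≡ 64 (mod 1387)
8^256 ≡ 64^2 = 4096 ≡ 1322 (mod 1387)
8^512 ≡ 1322^2 = 1747684 ≡ 64 (mod 1387)
8^1024 ≡ 64^2 = 4096 ≡ 1322 (mod 1387)
1386 = 1024 + 256 + 64 + 32 + 8 + 2 in binary powers of 2.
So 8^1386 ≡ 1322 · 1322 · 1322 · 64 · 64 · 64 ≡ 1 (mod 1387).
Since the result is 1, base 8 gives no evidence that 1387 is composite.

1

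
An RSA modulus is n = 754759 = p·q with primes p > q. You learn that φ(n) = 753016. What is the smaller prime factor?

797

φ(n) = (p−1)(q−1) = n − (p+q) + 1, so p + q = 754759 − 753016 + 1 = 1744.
p and q are the roots of t² − 1744t + 754759 = 0.
Discriminant: 1744² − 4·754759 = 3041536 − 3019036 = 22500; √22500 = 150.
q = (1744 − 150)/2 = 797, p = (1744 + 150)/2 = 947.
Check: 797 · 947 = 754759.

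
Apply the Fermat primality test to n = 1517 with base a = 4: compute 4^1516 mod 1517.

4^1 ≡ 4 (mod 1517)
4^2 ≡ 4^2 = 16 ≡ 16 (mod 1517)
4^4 ≡ 16^2 = 256 ≡ 256 (mod 1517)
4^8 ≡ 256^2 = 65536 ≡ 305 (mod 1517)
4^16 ≡ 305^2 = 93025 ≡ 488 (mod 1517)
4^32 ≡ 488^2 = 238144 ≡ 1492 (mod 1517)
4^64 ≡ 1492^2 = 2226064 ≡ 625 (mod 1517)
4^128 ≡ 625^2 = 390625 ≡ 756 (mod 1517)
4^256 ≡ 756^2 = 571536 ≡ 1144 (mod 1517)
4^512 ≡ 1144^2 = 1308736 ≡ 1082 (mod 1517)
4^1024 ≡ 1082^2 = 1170724 ≡ 1117 (mod 1517)
1516 = 1024 + 256 + 128 + 64 + 32 + 8 + 4 in binary powers of 2.
So 4^1516 ≡ 1117 · 1144 · 756 · 625 · 1492 · 305 · 256 ≡ 1144 (mod 1517).
Since 1144 ≠ 1, base 4 is a Fermat witness: 1517 is composite.

1144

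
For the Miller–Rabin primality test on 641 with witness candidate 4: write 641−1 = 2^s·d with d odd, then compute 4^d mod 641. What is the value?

641 − 1 = 640 = 2^7 · 5, so d = 5.
4^1 ≡ 4 (mod 641)
4^2 ≡ 4^2 = 16 ≡ 16 (mod 641)
4^4 ≡ 16^2 = 256 ≡ 256 (mod 641)
5 = 4 + 1 in binary powers of 2.
So 4^5 ≡ 256 · 4 ≡ 383 (mod 641).
Squaring chain: 383 → 541 → 385 → 154 → 640 → 1 → 1; reaches −1, so base 4 does not prove 641 composite.

383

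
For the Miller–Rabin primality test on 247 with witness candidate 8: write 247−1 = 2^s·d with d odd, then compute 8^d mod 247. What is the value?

18

247 − 1 = 246 = 2^1 · 123, so d = 123.
8^1 ≡ 8 (mod 247)
8^2 ≡ 8^2 = 64 ≡ 64 (mod 247)
8^4 ≡ 64^2 = 4096 ≡ 144 (mod 247)
8^8 ≡ 144^2 = 20736 ≡ 235 (mod 247)
8^16 ≡ 235^2 = 55225 ≡ 144 (mod 247)
8^32 ≡ 144^2 = 20736 ≡ 235 (mod 247)
8^64 ≡ 235^2 = 55225 ≡ 144 (mod 247)
123 = 64 + 32 + 16 + 8 + 2 + 1 in binary powers of 2.
So 8^123 ≡ 144 · 235 · 144 · 235 · 64 · 8 ≡ 18 (mod 247).
Squaring chain: 18; never reaches −1, so base 8 is a Miller–Rabin witness that 247 is composite.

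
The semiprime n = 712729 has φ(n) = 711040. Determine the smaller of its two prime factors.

809

φ(n) = (p−1)(q−1) = n − (p+q) + 1, so p + q = 712729 − 711040 + 1 = 1690.
p and q are the roots of t² − 1690t + 712729 = 0.
Discriminant: 1690² − 4·712729 = 2856100 − 2850916 = 5184; √5184 = 72.
q = (1690 − 72)/2 = 809, p = (1690 + 72)/2 = 881.
Check: 809 · 881 = 712729.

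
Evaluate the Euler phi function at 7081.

6912

Factor: 7081 = 73 · 97.
φ(7081) = (73−1) · (97−1) = 72 · 96 = 6912.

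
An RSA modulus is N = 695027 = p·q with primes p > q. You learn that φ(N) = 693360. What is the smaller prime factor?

811

φ(n) = (p−1)(q−1) = n − (p+q) + 1, so p + q = 695027 − 693360 + 1 = 1668.
p and q are the roots of t² − 1668t + 695027 = 0.
Discriminant: 1668² − 4·695027 = 2782224 − 2780108 = 2116; √2116 = 46.
q = (1668 − 46)/2 = 811, p = (1668 + 46)/2 = 857.
Check: 811 · 857 = 695027.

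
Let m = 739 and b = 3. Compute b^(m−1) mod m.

3^1 ≡ 3 (mod 739)
3^2 ≡ 3^2 = 9 ≡ 9 (mod 739)
3^4 ≡ 9^2 = 81 ≡ 81 (mod 739)
3^8 ≡ 81^2 = 6561 ≡ 649 (mod 739)
3^16 ≡ 649^2 = 421201 ≡ 710 (mod 739)
3^32 ≡ 710^2 = 504100 ≡ 102 (mod 739)
3^64 ≡ 102^2 = 10404 ≡ 58 (mod 739)
3^128 ≡ 58^2 = 3364 ≡ 408 (mod 739)
3^256 ≡ 408^2 = 166464 ≡ 189 (mod 739)
3^512 ≡ 189^2 = 35721 ≡ 249 (mod 739)
738 = 512 + 128 + 64 + 32 + 2 in binary powers of 2.
So 3^738 ≡ 249 · 408 · 58 · 102 · 9 ≡ 1 (mod 739).
Since the result is 1, base 3 gives no evidence that 739 is composite.

1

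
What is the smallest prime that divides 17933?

79

17933 is odd.
Digit sum 23, not divisible by 3.
Ends in 3: not divisible by 5.
7: 17933 = 7·2561 + 6
11: 17933 = 11·1630 + 3
13: 17933 = 13·1379 + 6
17: 17933 = 17·1054 + 15
19: 17933 = 19·943 + 16
23: 17933 = 23·779 + 16
29: 17933 = 29·618 + 11
31: 17933 = 31·578 + 15
37: 17933 = 37·484 + 25
41: 17933 = 41·437 + 16
43: 17933 = 43·417 + 2
47: 17933 = 47·381 + 26
53: 17933 = 53·338 + 19
59: 17933 = 59·303 + 56
61: 17933 = 61·293 + 60
67: 17933 = 67·267 + 44
71: 17933 = 71·252 + 41
73: 17933 = 73·245 + 48
79: 17933 = 79·227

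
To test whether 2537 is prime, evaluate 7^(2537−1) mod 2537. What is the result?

122

7^1 ≡ 7 (mod 2537)
7^2 ≡ 7^2 = 49 ≡ 49 (mod 2537)
7^4 ≡ 49^2 = 2401 ≡ 2401 (mod 2537)
7^8 ≡ 2401^2 = 5764801 ≡ 737 (mod 2537)
7^16 ≡ 737^2 = 543169 ≡ 251 (mod 2537)
7^32 ≡ 251^2 = 63001 ≡ 2113 (mod 2537)
7^64 ≡ 2113^2 = 4464769 ≡ 2186 (mod 2537)
7^128 ≡ 2186^2 = 4778596 ≡ 1425 (mod 2537)
7^256 ≡ 1425^2 = 2030625 ≡ 1025 (mod 2537)
7^512 ≡ 1025^2 = 1050625 ≡ 307 (mod 2537)
7^1024 ≡ 307^2 = 94249 ≡ 380 (mod 2537)
7^2048 ≡ 380^2 = 144400 ≡ 2328 (mod 2537)
2536 = 2048 + 256 + 128 + 64 + 32 + 8 in binary powers of 2.
So 7^2536 ≡ 2328 · 1025 · 1425 · 2186 · 2113 · 737 ≡ 122 (mod 2537).
Since 122 ≠ 1, base 7 is a Fermat witness: 2537 is composite.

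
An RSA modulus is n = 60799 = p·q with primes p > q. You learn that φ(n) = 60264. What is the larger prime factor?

373

φ(n) = (p−1)(q−1) = n − (p+q) + 1, so p + q = 60799 − 60264 + 1 = 536.
p and q are the roots of t² − 536t + 60799 = 0.
Discriminant: 536² − 4·60799 = 287296 − 243196 = 44100; √44100 = 210.
q = (536 − 210)/2 = 163, p = (536 + 210)/2 = 373.
Check: 163 · 373 = 60799.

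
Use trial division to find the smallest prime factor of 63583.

63583 is odd.
Digit sum 25, not divisible by 3.
Ends in 3: not divisible by 5.
7: 63583 = 7·9083 + 2
11: 63583 = 11·5780 + 3
13: 63583 = 13·4891

13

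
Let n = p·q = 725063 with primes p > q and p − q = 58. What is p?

881

Since p = q + 58, we have 725063 = q(q + 58), so q² + 58q − 725063 = 0.
Discriminant: 58² + 4·725063 = 3364 + 2900252 = 2903616; √2903616 = 1704.
q = (−58 + 1704)/2 = 823, and p = q + 58 = 881.
Check: 823 · 881 = 725063.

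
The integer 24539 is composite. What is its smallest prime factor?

24539 is odd.
Digit sum 23, not divisible by 3.
Ends in 9: not divisible by 5.
7: 24539 = 7·3505 + 4
11: 24539 = 11·2230 + 9
13: 24539 = 13·1887 + 8
17: 24539 = 17·1443 + 8
19: 24539 = 19·1291 + 10
23: 24539 = 23·1066 + 21
29: 24539 = 29·846 + 5
31: 24539 = 31·791 + 18
37: 24539 = 37·663 + 8
41: 24539 = 41·598 + 21
43: 24539 = 43·570 + 29
47: 24539 = 47·522 + 5
53: 24539 = 53·463

53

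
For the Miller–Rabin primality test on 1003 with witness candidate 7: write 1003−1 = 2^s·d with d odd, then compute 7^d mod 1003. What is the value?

147

1003 − 1 = 1002 = 2^1 · 501, so d = 501.
7^1 ≡ 7 (mod 1003)
7^2 ≡ 7^2 = 49 ≡ 49 (mod 1003)
7^4 ≡ 49^2 = 2401 ≡ 395 (mod 1003)
7^8 ≡ 395^2 = 156025 ≡ 560 (mod 1003)
7^16 ≡ 560^2 = 313600 ≡ 664 (mod 1003)
7^32 ≡ 664^2 = 440896 ≡ 579 (mod 1003)
7^64 ≡ 579^2 = 335241 ≡ 239 (mod 1003)
7^128 ≡ 239^2 = 57121 ≡ 953 (mod 1003)
7^256 ≡ 953^2 = 908209 ≡ 494 (mod 1003)
501 = 256 + 128 + 64 + 32 + 16 + 4 + 1 in binary powers of 2.
So 7^501 ≡ 494 · 953 · 239 · 579 · 664 · 395 · 7 ≡ 147 (mod 1003).
Squaring chain: 147; never reaches −1, so base 7 is a Miller–Rabin witness that 1003 is composite.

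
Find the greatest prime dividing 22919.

22919 = 13 · 1763
1763 = 41 · 43
43 is prime.
So 22919 = 13 · 41 · 43; the largest prime factor is 43.

43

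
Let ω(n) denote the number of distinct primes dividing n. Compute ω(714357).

5

714357 = 3^2 · 79373
79373 = 7 · 11339
11339 = 17 · 667
667 = 23 · 29
714357 = 3^2 · 7 · 17 · 23 · 29, which has 5 distinct prime factors.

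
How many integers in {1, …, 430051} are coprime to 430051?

409248

Factor: 430051 = 37 · 59 · 197.
φ(430051) = (37−1) · (59−1) · (197−1) = 36 · 58 · 196 = 409248.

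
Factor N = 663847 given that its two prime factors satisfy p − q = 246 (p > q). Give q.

701

Since p = q + 246, we have 663847 = q(q + 246), so q² + 246q − 663847 = 0.
Discriminant: 246² + 4·663847 = 60516 + 2655388 = 2715904; √2715904 = 1648.
q = (−246 + 1648)/2 = 701, and p = q + 246 = 947.
Check: 701 · 947 = 663847.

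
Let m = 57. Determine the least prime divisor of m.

3

57 is odd.
Digit sum 12, divisible by 3.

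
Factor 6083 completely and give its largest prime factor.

6083 = 7 · 869
869 = 11 · 79
79 is prime.
So 6083 = 7 · 11 · 79; the largest prime factor is 79.

79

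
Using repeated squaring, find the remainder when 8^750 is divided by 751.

1

8^1 ≡ 8 (mod 751)
8^2 ≡ 8^2 = 64 ≡ 64 (mod 751)
8^4 ≡ 64^2 = 4096 ≡ 341 (mod 751)
8^8 ≡ 341^2 = 116281 ≡ 627 (mod 751)
8^16 ≡ 627^2 = 393129 ≡ 356 (mod 751)
8^32 ≡ 356^2 = 126736 ≡ 568 (mod 751)
8^64 ≡ 568^2 = 322624 ≡ 445 (mod 751)
8^128 ≡ 445^2 = 198025 ≡ 512 (mod 751)
8^256 ≡ 512^2 = 262144 ≡ 45 (mod 751)
8^512 ≡ 45^2 = 2025 ≡ 523 (mod 751)
750 = 512 + 128 + 64 + 32 + 8 + 4 + 2 in binary powers of 2.
So 8^750 ≡ 523 · 512 · 445 · 568 · 627 · 341 · 64 ≡ 1 (mod 751).
Since the result is 1, base 8 gives no evidence that 751 is composite.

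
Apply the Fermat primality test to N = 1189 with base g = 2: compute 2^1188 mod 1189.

297

2^1 ≡ 2 (mod 1189)
2^2 ≡ 2^2 = 4 ≡ 4 (mod 1189)
2^4 ≡ 4^2 = 16 ≡ 16 (mod 1189)
2^8 ≡ 16^2 = 256 ≡ 256 (mod 1189)
2^16 ≡ 256^2 = 65536 ≡ 141 (mod 1189)
2^32 ≡ 141^2 = 19881 ≡ 857 (mod 1189)
2^64 ≡ 857^2 = 734449 ≡ 836 (mod 1189)
2^128 ≡ 836^2 = 698896 ≡ 953 (mod 1189)
2^256 ≡ 953^2 = 908209 ≡ 1002 (mod 1189)
2^512 ≡ 1002^2 = 1004004 ≡ 488 (mod 1189)
2^1024 ≡ 488^2 = 238144 ≡ 344 (mod 1189)
1188 = 1024 + 128 + 32 + 4 in binary powers of 2.
So 2^1188 ≡ 344 · 953 · 857 · 16 ≡ 297 (mod 1189).
Since 297 ≠ 1, base 2 is a Fermat witness: 1189 is composite.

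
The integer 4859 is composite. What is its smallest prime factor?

43

4859 is odd.
Digit sum 26, not divisible by 3.
Ends in 9: not divisible by 5.
7: 4859 = 7·694 + 1
11: 4859 = 11·441 + 8
13: 4859 = 13·373 + 10
17: 4859 = 17·285 + 14
19: 4859 = 19·255 + 14
23: 4859 = 23·211 + 6
29: 4859 = 29·167 + 16
31: 4859 = 31·156 + 23
37: 4859 = 37·131 + 12
41: 4859 = 41·118 + 21
43: 4859 = 43·113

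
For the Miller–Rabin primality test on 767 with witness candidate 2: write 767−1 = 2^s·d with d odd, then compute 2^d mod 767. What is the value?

767 − 1 = 766 = 2^1 · 383, so d = 383.
2^1 ≡ 2 (mod 767)
2^2 ≡ 2^2 = 4 ≡ 4 (mod 767)
2^4 ≡ 4^2 = 16 ≡ 16 (mod 767)
2^8 ≡ 16^2 = 256 ≡ 256 (mod 767)
2^16 ≡ 256^2 = 65536 ≡ 341 (mod 767)
2^32 ≡ 341^2 = 116281 ≡ 464 (mod 767)
2^64 ≡ 464^2 = 215296 ≡ 536 (mod 767)
2^128 ≡ 536^2 = 287296 ≡ 438 (mod 767)
2^256 ≡ 438^2 = 191844 ≡ 94 (mod 767)
383 = 256 + 64 + 32 + 16 + 8 + 4 + 2 + 1 in binary powers of 2.
So 2^383 ≡ 94 · 536 · 464 · 341 · 256 · 16 · 4 · 2 ≡ 644 (mod 767).
Squaring chain: 644; never reaches −1, so base 2 is a Miller–Rabin witness that 767 is composite.

644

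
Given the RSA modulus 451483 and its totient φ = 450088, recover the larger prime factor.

φ(n) = (p−1)(q−1) = n − (p+q) + 1, so p + q = 451483 − 450088 + 1 = 1396.
p and q are the roots of t² − 1396t + 451483 = 0.
Discriminant: 1396² − 4·451483 = 1948816 − 1805932 = 142884; √142884 = 378.
q = (1396 − 378)/2 = 509, p = (1396 + 378)/2 = 887.
Check: 509 · 887 = 451483.

887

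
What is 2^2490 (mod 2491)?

2414

2^1 ≡ 2 (mod 2491)
2^2 ≡ 2^2 = 4 ≡ 4 (mod 2491)
2^4 ≡ 4^2 = 16 ≡ 16 (mod 2491)
2^8 ≡ 16^2 = 256 ≡ 256 (mod 2491)
2^16 ≡ 256^2 = 65536 ≡ 770 (mod 2491)
2^32 ≡ 770^2 = 592900 ≡ 42 (mod 2491)
2^64 ≡ 42^2 = 1764 ≡ 1764 (mod 2491)
2^128 ≡ 1764^2 = 3111696 ≡ 437 (mod 2491)
2^256 ≡ 437^2 = 190969 ≡ 1653 (mod 2491)
2^512 ≡ 1653^2 = 2732409 ≡ 2273 (mod 2491)
2^1024 ≡ 2273^2 = 5166529 ≡ 195 (mod 2491)
2^2048 ≡ 195^2 = 38025 ≡ 660 (mod 2491)
2490 = 2048 + 256 + 128 + 32 + 16 + 8 + 2 in binary powers of 2.
So 2^2490 ≡ 660 · 1653 · 437 · 42 · 770 · 256 · 4 ≡ 2414 (mod 2491).
Since 2414 ≠ 1, base 2 is a Fermat witness: 2491 is composite.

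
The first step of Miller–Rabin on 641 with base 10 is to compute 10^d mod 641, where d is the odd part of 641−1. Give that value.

4

641 − 1 = 640 = 2^7 · 5, so d = 5.
10^1 ≡ 10 (mod 641)
10^2 ≡ 10^2 = 100 ≡ 100 (mod 641)
10^4 ≡ 100^2 = 10000 ≡ 385 (mod 641)
5 = 4 + 1 in binary powers of 2.
So 10^5 ≡ 385 · 10 ≡ 4 (mod 641).
Squaring chain: 4 → 16 → 256 → 154 → 640 → 1 → 1; reaches −1, so base 10 does not prove 641 composite.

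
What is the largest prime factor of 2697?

2697 = 3 · 899
899 = 29 · 31
31 is prime.
So 2697 = 3 · 29 · 31; the largest prime factor is 31.

31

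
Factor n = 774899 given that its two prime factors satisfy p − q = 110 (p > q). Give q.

827

Since p = q + 110, we have 774899 = q(q + 110), so q² + 110q − 774899 = 0.
Discriminant: 110² + 4·774899 = 12100 + 3099596 = 3111696; √3111696 = 1764.
q = (−110 + 1764)/2 = 827, and p = q + 110 = 937.
Check: 827 · 937 = 774899.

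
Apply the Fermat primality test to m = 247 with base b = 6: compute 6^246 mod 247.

6^1 ≡ 6 (mod 247)
6^2 ≡ 6^2 = 36 ≡ 36 (mod 247)
6^4 ≡ 36^2 = 1296 ≡ 61 (mod 247)
6^8 ≡ 61^2 = 3721 ≡ 16 (mod 247)
6^16 ≡ 16^2 = 256 ≡ 9 (mod 247)
6^32 ≡ 9^2 = 81 ≡ 81 (mod 247)
6^64 ≡ 81^2 = 6561 ≡ 139 (mod 247)
6^128 ≡ 139^2 = 19321 ≡ 55 (mod 247)
246 = 128 + 64 + 32 + 16 + 4 + 2 in binary powers of 2.
So 6^246 ≡ 55 · 139 · 81 · 9 · 61 · 36 ≡ 64 (mod 247).
Since 64 ≠ 1, base 6 is a Fermat witness: 247 is composite.

64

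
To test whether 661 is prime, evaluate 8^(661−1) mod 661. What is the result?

8^1 ≡ 8 (mod 661)
8^2 ≡ 8^2 = 64 ≡ 64 (mod 661)
8^4 ≡ 64^2 = 4096 ≡ 130 (mod 661)
8^8 ≡ 130^2 = 16900 ≡ 375 (mod 661)
8^16 ≡ 375^2 = 140625 ≡ 493 (mod 661)
8^32 ≡ 493^2 = 243049 ≡ 462 (mod 661)
8^64 ≡ 462^2 = 213444 ≡ 602 (mod 661)
8^128 ≡ 602^2 = 362404 ≡ 176 (mod 661)
8^256 ≡ 176^2 = 30976 ≡ 570 (mod 661)
8^512 ≡ 570^2 = 324900 ≡ 349 (mod 661)
660 = 512 + 128 + 16 + 4 in binary powers of 2.
So 8^660 ≡ 349 · 176 · 493 · 130 ≡ 1 (mod 661).
Since the result is 1, base 8 gives no evidence that 661 is composite.

1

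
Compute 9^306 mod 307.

1

9^1 ≡ 9 (mod 307)
9^2 ≡ 9^2 = 81 ≡ 81 (mod 307)
9^4 ≡ 81^2 = 6561 ≡ 114 (mod 307)
9^8 ≡ 114^2 = 12996 ≡ 102 (mod 307)
9^16 ≡ 102^2 = 10404 ≡ 273 (mod 307)
9^32 ≡ 273^2 = 74529 ≡ 235 (mod 307)
9^64 ≡ 235^2 = 55225 ≡ 272 (mod 307)
9^128 ≡ 272^2 = 73984 ≡ 304 (mod 307)
9^256 ≡ 304^2 = 92416 ≡ 9 (mod 307)
306 = 256 + 32 + 16 + 2 in binary powers of 2.
So 9^306 ≡ 9 · 235 · 273 · 81 ≡ 1 (mod 307).
Since the result is 1, base 9 gives no evidence that 307 is composite.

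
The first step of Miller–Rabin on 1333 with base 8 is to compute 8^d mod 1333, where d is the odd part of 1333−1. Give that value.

419

1333 − 1 = 1332 = 2^2 · 333, so d = 333.
8^1 ≡ 8 (mod 1333)
8^2 ≡ 8^2 = 64 ≡ 64 (mod 1333)
8^4 ≡ 64^2 = 4096 ≡ 97 (mod 1333)
8^8 ≡ 97^2 = 9409 ≡ 78 (mod 1333)
8^16 ≡ 78^2 = 6084 ≡ 752 (mod 1333)
8^32 ≡ 752^2 = 565504 ≡ 312 (mod 1333)
8^64 ≡ 312^2 = 97344 ≡ 35 (mod 1333)
8^128 ≡ 35^2 = 1225 ≡ 1225 (mod 1333)
8^256 ≡ 1225^2 = 1500625 ≡ 1000 (mod 1333)
333 = 256 + 64 + 8 + 4 + 1 in binary powers of 2.
So 8^333 ≡ 1000 · 35 · 78 · 97 · 8 ≡ 419 (mod 1333).
Squaring chain: 419 → 938; never reaches −1, so base 8 is a Miller–Rabin witness that 1333 is composite.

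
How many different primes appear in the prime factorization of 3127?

2

3127 = 53 · 59
3127 = 53 · 59, which has 2 distinct prime factors.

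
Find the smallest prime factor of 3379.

31

3379 is odd.
Digit sum 22, not divisible by 3.
Ends in 9: not divisible by 5.
7: 3379 = 7·482 + 5
11: 3379 = 11·307 + 2
13: 3379 = 13·259 + 12
17: 3379 = 17·198 + 13
19: 3379 = 19·177 + 16
23: 3379 = 23·146 + 21
29: 3379 = 29·116 + 15
31: 3379 = 31·109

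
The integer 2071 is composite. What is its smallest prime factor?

2071 is odd.
Digit sum 10, not divisible by 3.
Ends in 1: not divisible by 5.
7: 2071 = 7·295 + 6
11: 2071 = 11·188 + 3
13: 2071 = 13·159 + 4
17: 2071 = 17·121 + 14
19: 2071 = 19·109

19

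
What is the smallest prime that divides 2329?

17

2329 is odd.
Digit sum 16, not divisible by 3.
Ends in 9: not divisible by 5.
7: 2329 = 7·332 + 5
11: 2329 = 11·211 + 8
13: 2329 = 13·179 + 2
17: 2329 = 17·137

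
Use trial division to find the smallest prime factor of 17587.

43

17587 is odd.
Digit sum 28, not divisible by 3.
Ends in 7: not divisible by 5.
7: 17587 = 7·2512 + 3
11: 17587 = 11·1598 + 9
13: 17587 = 13·1352 + 11
17: 17587 = 17·1034 + 9
19: 17587 = 19·925 + 12
23: 17587 = 23·764 + 15
29: 17587 = 29·606 + 13
31: 17587 = 31·567 + 10
37: 17587 = 37·475 + 12
41: 17587 = 41·428 + 39
43: 17587 = 43·409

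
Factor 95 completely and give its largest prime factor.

19

95 = 5 · 19
19 is prime.
So 95 = 5 · 19; the largest prime factor is 19.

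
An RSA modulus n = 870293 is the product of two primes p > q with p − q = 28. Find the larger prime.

Since p = q + 28, we have 870293 = q(q + 28), so q² + 28q − 870293 = 0.
Discriminant: 28² + 4·870293 = 784 + 3481172 = 3481956; √3481956 = 1866.
q = (−28 + 1866)/2 = 919, and p = q + 28 = 947.
Check: 919 · 947 = 870293.

947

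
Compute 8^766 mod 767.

8^1 ≡ 8 (mod 767)
8^2 ≡ 8^2 = 64 ≡ 64 (mod 767)
8^4 ≡ 64^2 = 4096 ≡ 261 (mod 767)
8^8 ≡ 261^2 = 68121 ≡ 625 (mod 767)
8^16 ≡ 625^2 = 390625 ≡ 222 (mod 767)
8^32 ≡ 222^2 = 49284 ≡ 196 (mod 767)
8^64 ≡ 196^2 = 38416 ≡ 66 (mod 767)
8^128 ≡ 66^2 = 4356 ≡ 521 (mod 767)
8^256 ≡ 521^2 = 271441 ≡ 690 (mod 767)
8^512 ≡ 690^2 = 476100 ≡ 560 (mod 767)
766 = 512 + 128 + 64 + 32 + 16 + 8 + 4 + 2 in binary powers of 2.
So 8^766 ≡ 560 · 521 · 66 · 196 · 222 · 625 · 261 · 64 ≡ 285 (mod 767).
Since 285 ≠ 1, base 8 is a Fermat witness: 767 is composite.

285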